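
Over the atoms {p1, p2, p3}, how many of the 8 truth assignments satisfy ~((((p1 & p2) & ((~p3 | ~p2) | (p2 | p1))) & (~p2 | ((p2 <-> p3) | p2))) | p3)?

Initial set: {~((((p1 & p2) & ((~p3 | ~p2) | (p2 | p1))) & (~p2 | ((p2 <-> p3) | p2))) | p3)}.
~((((p1 & p2) & ((~p3 | ~p2) | (p2 | p1))) & (~p2 | ((p2 <-> p3) | p2))) | p3): α-rule — add ~(((p1 & p2) & ((~p3 | ~p2) | (p2 | p1))) & (~p2 | ((p2 <-> p3) | p2))), ~p3.
~(((p1 & p2) & ((~p3 | ~p2) | (p2 | p1))) & (~p2 | ((p2 <-> p3) | p2))): β-rule — branch into ~((p1 & p2) & ((~p3 | ~p2) | (p2 | p1)))  //  ~(~p2 | ((p2 <-> p3) | p2)).
  branch 1 (add ~((p1 & p2) & ((~p3 | ~p2) | (p2 | p1)))):
    ~((p1 & p2) & ((~p3 | ~p2) | (p2 | p1))): β-rule — branch into ~(p1 & p2)  //  ~((~p3 | ~p2) | (p2 | p1)).
      branch 1.1 (add ~(p1 & p2)):
        ~(p1 & p2): β-rule — branch into ~p1  //  ~p2.
          branch 1.1.1 (add ~p1):
            ○ open, literals {p1=false, p3=false}.
          branch 1.1.2 (add ~p2):
            ○ open, literals {p2=false, p3=false}.
      branch 1.2 (add ~((~p3 | ~p2) | (p2 | p1))):
        ~((~p3 | ~p2) | (p2 | p1)): α-rule — add ~(~p3 | ~p2), ~(p2 | p1).
        ~(~p3 | ~p2): α-rule — add ~~p3, ~~p2.
        × closes — contains both p3 and ~p3.
  branch 2 (add ~(~p2 | ((p2 <-> p3) | p2))):
    ~(~p2 | ((p2 <-> p3) | p2)): α-rule — add ~~p2, ~((p2 <-> p3) | p2).
    ~((p2 <-> p3) | p2): α-rule — add ~(p2 <-> p3), ~p2.
    × closes — contains both p2 and ~p2.
2 branches closed, 2 open.
Each open branch fixes some atoms; the unmentioned ones are free. Counting distinct full assignments: branch {p1=false, p3=false} (p2) contributes 2 new; branch {p2=false, p3=false} (p1) contributes 1 new. Total: 3.

3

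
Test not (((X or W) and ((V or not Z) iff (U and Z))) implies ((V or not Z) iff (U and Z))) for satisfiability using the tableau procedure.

Initial set: {not (((X or W) and ((V or not Z) iff (U and Z))) implies ((V or not Z) iff (U and Z)))}.
not (((X or W) and ((V or not Z) iff (U and Z))) implies ((V or not Z) iff (U and Z))): α-rule — add ((X or W) and ((V or not Z) iff (U and Z))), not ((V or not Z) iff (U and Z)).
((X or W) and ((V or not Z) iff (U and Z))): α-rule — add (X or W), ((V or not Z) iff (U and Z)).
not ((V or not Z) iff (U and Z)): β-rule — branch into (V or not Z), not (U and Z)  //  not (V or not Z), (U and Z).
  branch 1 (add (V or not Z), not (U and Z)):
    (X or W): β-rule — branch into X  //  W.
      branch 1.1 (add X):
        ((V or not Z) iff (U and Z)): β-rule — branch into (V or not Z), (U and Z)  //  not (V or not Z), not (U and Z).
          branch 1.1.1 (add (V or not Z), (U and Z)):
            (U and Z): α-rule — add U, Z.
            (V or not Z): β-rule — branch into V  //  not Z.
              branch 1.1.1.1 (add V):
                not (U and Z): β-rule — branch into not U  //  not Z.
                  branch 1.1.1.1.1 (add not U):
                    × closes — contains both U and not U.
                  branch 1.1.1.1.2 (add not Z):
                    × closes — contains both Z and not Z.
              branch 1.1.1.2 (add not Z):
                × closes — contains both Z and not Z.
          branch 1.1.2 (add not (V or not Z), not (U and Z)):
            not (V or not Z): α-rule — add not V, not not Z.
            (V or not Z): β-rule — branch into V  //  not Z.
              branch 1.1.2.1 (add V):
                × closes — contains both V and not V.
              branch 1.1.2.2 (add not Z):
                × closes — contains both Z and not Z.
      branch 1.2 (add W):
        ((V or not Z) iff (U and Z)): β-rule — branch into (V or not Z), (U and Z)  //  not (V or not Z), not (U and Z).
          branch 1.2.1 (add (V or not Z), (U and Z)):
            (U and Z): α-rule — add U, Z.
            (V or not Z): β-rule — branch into V  //  not Z.
              branch 1.2.1.1 (add V):
                not (U and Z): β-rule — branch into not U  //  not Z.
                  branch 1.2.1.1.1 (add not U):
                    × closes — contains both U and not U.
                  branch 1.2.1.1.2 (add not Z):
                    × closes — contains both Z and not Z.
              branch 1.2.1.2 (add not Z):
                × closes — contains both Z and not Z.
          branch 1.2.2 (add not (V or not Z), not (U and Z)):
            not (V or not Z): α-rule — add not V, not not Z.
            (V or not Z): β-rule — branch into V  //  not Z.
              branch 1.2.2.1 (add V):
                × closes — contains both V and not V.
              branch 1.2.2.2 (add not Z):
                × closes — contains both Z and not Z.
  branch 2 (add not (V or not Z), (U and Z)):
    not (V or not Z): α-rule — add not V, not not Z.
    (U and Z): α-rule — add U, Z.
    (X or W): β-rule — branch into X  //  W.
      branch 2.1 (add X):
        ((V or not Z) iff (U and Z)): β-rule — branch into (V or not Z), (U and Z)  //  not (V or not Z), not (U and Z).
          branch 2.1.1 (add (V or not Z), (U and Z)):
            (U and Z): α-rule — add U, Z.
            (V or not Z): β-rule — branch into V  //  not Z.
              branch 2.1.1.1 (add V):
                × closes — contains both V and not V.
              branch 2.1.1.2 (add not Z):
                × closes — contains both Z and not Z.
          branch 2.1.2 (add not (V or not Z), not (U and Z)):
            not (V or not Z): α-rule — add not V, not not Z.
            not (U and Z): β-rule — branch into not U  //  not Z.
              branch 2.1.2.1 (add not U):
                × closes — contains both U and not U.
              branch 2.1.2.2 (add not Z):
                × closes — contains both Z and not Z.
      branch 2.2 (add W):
        ((V or not Z) iff (U and Z)): β-rule — branch into (V or not Z), (U and Z)  //  not (V or not Z), not (U and Z).
          branch 2.2.1 (add (V or not Z), (U and Z)):
            (U and Z): α-rule — add U, Z.
            (V or not Z): β-rule — branch into V  //  not Z.
              branch 2.2.1.1 (add V):
                × closes — contains both V and not V.
              branch 2.2.1.2 (add not Z):
                × closes — contains both Z and not Z.
          branch 2.2.2 (add not (V or not Z), not (U and Z)):
            not (V or not Z): α-rule — add not V, not not Z.
            not (U and Z): β-rule — branch into not U  //  not Z.
              branch 2.2.2.1 (add not U):
                × closes — contains both U and not U.
              branch 2.2.2.2 (add not Z):
                × closes — contains both Z and not Z.
All 18 branches close.
Every branch closed; the formula is unsatisfiable.

Unsatisfiable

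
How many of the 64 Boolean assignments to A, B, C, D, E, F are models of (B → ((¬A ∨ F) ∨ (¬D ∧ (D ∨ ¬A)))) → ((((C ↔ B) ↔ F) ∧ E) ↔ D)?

36

Initial set: {((B → ((¬A ∨ F) ∨ (¬D ∧ (D ∨ ¬A)))) → ((((C ↔ B) ↔ F) ∧ E) ↔ D))}.
((B → ((¬A ∨ F) ∨ (¬D ∧ (D ∨ ¬A)))) → ((((C ↔ B) ↔ F) ∧ E) ↔ D)): β-rule — branch into ¬(B → ((¬A ∨ F) ∨ (¬D ∧ (D ∨ ¬A))))  //  ((((C ↔ B) ↔ F) ∧ E) ↔ D).
  branch 1 (add ¬(B → ((¬A ∨ F) ∨ (¬D ∧ (D ∨ ¬A))))):
    ¬(B → ((¬A ∨ F) ∨ (¬D ∧ (D ∨ ¬A)))): α-rule — add B, ¬((¬A ∨ F) ∨ (¬D ∧ (D ∨ ¬A))).
    ¬((¬A ∨ F) ∨ (¬D ∧ (D ∨ ¬A))): α-rule — add ¬(¬A ∨ F), ¬(¬D ∧ (D ∨ ¬A)).
    ¬(¬A ∨ F): α-rule — add ¬¬A, ¬F.
    ¬(¬D ∧ (D ∨ ¬A)): β-rule — branch into ¬¬D  //  ¬(D ∨ ¬A).
      branch 1.1 (add ¬¬D):
        ○ open, literals {A=1, B=1, D=1, F=0}.
      branch 1.2 (add ¬(D ∨ ¬A)):
        ¬(D ∨ ¬A): α-rule — add ¬D, ¬¬A.
        ○ open, literals {A=1, B=1, D=0, F=0}.
  branch 2 (add ((((C ↔ B) ↔ F) ∧ E) ↔ D)):
    ((((C ↔ B) ↔ F) ∧ E) ↔ D): β-rule — branch into (((C ↔ B) ↔ F) ∧ E), D  //  ¬(((C ↔ B) ↔ F) ∧ E), ¬D.
      branch 2.1 (add (((C ↔ B) ↔ F) ∧ E), D):
        (((C ↔ B) ↔ F) ∧ E): α-rule — add ((C ↔ B) ↔ F), E.
        ((C ↔ B) ↔ F): β-rule — branch into (C ↔ B), F  //  ¬(C ↔ B), ¬F.
          branch 2.1.1 (add (C ↔ B), F):
            (C ↔ B): β-rule — branch into C, B  //  ¬C, ¬B.
              branch 2.1.1.1 (add C, B):
                ○ open, literals {B=1, C=1, D=1, E=1, F=1}.
              branch 2.1.1.2 (add ¬C, ¬B):
                ○ open, literals {B=0, C=0, D=1, E=1, F=1}.
          branch 2.1.2 (add ¬(C ↔ B), ¬F):
            ¬(C ↔ B): β-rule — branch into C, ¬B  //  ¬C, B.
              branch 2.1.2.1 (add C, ¬B):
                ○ open, literals {B=0, C=1, D=1, E=1, F=0}.
              branch 2.1.2.2 (add ¬C, B):
                ○ open, literals {B=1, C=0, D=1, E=1, F=0}.
      branch 2.2 (add ¬(((C ↔ B) ↔ F) ∧ E), ¬D):
        ¬(((C ↔ B) ↔ F) ∧ E): β-rule — branch into ¬((C ↔ B) ↔ F)  //  ¬E.
          branch 2.2.1 (add ¬((C ↔ B) ↔ F)):
            ¬((C ↔ B) ↔ F): β-rule — branch into (C ↔ B), ¬F  //  ¬(C ↔ B), F.
              branch 2.2.1.1 (add (C ↔ B), ¬F):
                (C ↔ B): β-rule — branch into C, B  //  ¬C, ¬B.
                  branch 2.2.1.1.1 (add C, B):
                    ○ open, literals {B=1, C=1, D=0, F=0}.
                  branch 2.2.1.1.2 (add ¬C, ¬B):
                    ○ open, literals {B=0, C=0, D=0, F=0}.
              branch 2.2.1.2 (add ¬(C ↔ B), F):
                ¬(C ↔ B): β-rule — branch into C, ¬B  //  ¬C, B.
                  branch 2.2.1.2.1 (add C, ¬B):
                    ○ open, literals {B=0, C=1, D=0, F=1}.
                  branch 2.2.1.2.2 (add ¬C, B):
                    ○ open, literals {B=1, C=0, D=0, F=1}.
          branch 2.2.2 (add ¬E):
            ○ open, literals {D=0, E=0}.
0 branches closed, 11 open.
Each open branch fixes some atoms; the unmentioned ones are free. Counting distinct full assignments: branch {A=1, B=1, D=1, F=0} (C, E) contributes 4 new; branch {A=1, B=1, D=0, F=0} (C, E) contributes 4 new; branch {B=1, C=1, D=1, E=1, F=1} (A) contributes 2 new; branch {B=0, C=0, D=1, E=1, F=1} (A) contributes 2 new; branch {B=0, C=1, D=1, E=1, F=0} (A) contributes 2 new; branch {B=1, C=0, D=1, E=1, F=0} (A) contributes 1 new; branch {B=1, C=1, D=0, F=0} (A, E) contributes 2 new; branch {B=0, C=0, D=0, F=0} (A, E) contributes 4 new; branch {B=0, C=1, D=0, F=1} (A, E) contributes 4 new; branch {B=1, C=0, D=0, F=1} (A, E) contributes 4 new; branch {D=0, E=0} (A, B, C, F) contributes 7 new. Total: 36.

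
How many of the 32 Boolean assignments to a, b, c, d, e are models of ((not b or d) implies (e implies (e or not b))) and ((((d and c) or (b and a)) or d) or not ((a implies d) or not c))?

22

Initial set: {(((not b or d) implies (e implies (e or not b))) and ((((d and c) or (b and a)) or d) or not ((a implies d) or not c)))}.
(((not b or d) implies (e implies (e or not b))) and ((((d and c) or (b and a)) or d) or not ((a implies d) or not c))): α-rule — add ((not b or d) implies (e implies (e or not b))), ((((d and c) or (b and a)) or d) or not ((a implies d) or not c)).
((not b or d) implies (e implies (e or not b))): β-rule — branch into not (not b or d)  //  (e implies (e or not b)).
  branch 1 (add not (not b or d)):
    not (not b or d): α-rule — add not not b, not d.
    ((((d and c) or (b and a)) or d) or not ((a implies d) or not c)): β-rule — branch into (((d and c) or (b and a)) or d)  //  not ((a implies d) or not c).
      branch 1.1 (add (((d and c) or (b and a)) or d)):
        (((d and c) or (b and a)) or d): β-rule — branch into ((d and c) or (b and a))  //  d.
          branch 1.1.1 (add ((d and c) or (b and a))):
            ((d and c) or (b and a)): β-rule — branch into (d and c)  //  (b and a).
              branch 1.1.1.1 (add (d and c)):
                (d and c): α-rule — add d, c.
                × closes — contains both d and not d.
              branch 1.1.1.2 (add (b and a)):
                (b and a): α-rule — add b, a.
                ○ open, literals {a=true, b=true, d=false}.
          branch 1.1.2 (add d):
            × closes — contains both d and not d.
      branch 1.2 (add not ((a implies d) or not c)):
        not ((a implies d) or not c): α-rule — add not (a implies d), not not c.
        not (a implies d): α-rule — add a, not d.
        ○ open, literals {a=true, b=true, c=true, d=false}.
  branch 2 (add (e implies (e or not b))):
    ((((d and c) or (b and a)) or d) or not ((a implies d) or not c)): β-rule — branch into (((d and c) or (b and a)) or d)  //  not ((a implies d) or not c).
      branch 2.1 (add (((d and c) or (b and a)) or d)):
        (e implies (e or not b)): β-rule — branch into not e  //  (e or not b).
          branch 2.1.1 (add not e):
            (((d and c) or (b and a)) or d): β-rule — branch into ((d and c) or (b and a))  //  d.
              branch 2.1.1.1 (add ((d and c) or (b and a))):
                ((d and c) or (b and a)): β-rule — branch into (d and c)  //  (b and a).
                  branch 2.1.1.1.1 (add (d and c)):
                    (d and c): α-rule — add d, c.
                    ○ open, literals {c=true, d=true, e=false}.
                  branch 2.1.1.1.2 (add (b and a)):
                    (b and a): α-rule — add b, a.
                    ○ open, literals {a=true, b=true, e=false}.
              branch 2.1.1.2 (add d):
                ○ open, literals {d=true, e=false}.
          branch 2.1.2 (add (e or not b)):
            (((d and c) or (b and a)) or d): β-rule — branch into ((d and c) or (b and a))  //  d.
              branch 2.1.2.1 (add ((d and c) or (b and a))):
                (e or not b): β-rule — branch into e  //  not b.
                  branch 2.1.2.1.1 (add e):
                    ((d and c) or (b and a)): β-rule — branch into (d and c)  //  (b and a).
                      branch 2.1.2.1.1.1 (add (d and c)):
                        (d and c): α-rule — add d, c.
                        ○ open, literals {c=true, d=true, e=true}.
                      branch 2.1.2.1.1.2 (add (b and a)):
                        (b and a): α-rule — add b, a.
                        ○ open, literals {a=true, b=true, e=true}.
                  branch 2.1.2.1.2 (add not b):
                    ((d and c) or (b and a)): β-rule — branch into (d and c)  //  (b and a).
                      branch 2.1.2.1.2.1 (add (d and c)):
                        (d and c): α-rule — add d, c.
                        ○ open, literals {b=false, c=true, d=true}.
                      branch 2.1.2.1.2.2 (add (b and a)):
                        (b and a): α-rule — add b, a.
                        × closes — contains both b and not b.
              branch 2.1.2.2 (add d):
                (e or not b): β-rule — branch into e  //  not b.
                  branch 2.1.2.2.1 (add e):
                    ○ open, literals {d=true, e=true}.
                  branch 2.1.2.2.2 (add not b):
                    ○ open, literals {b=false, d=true}.
      branch 2.2 (add not ((a implies d) or not c)):
        not ((a implies d) or not c): α-rule — add not (a implies d), not not c.
        not (a implies d): α-rule — add a, not d.
        (e implies (e or not b)): β-rule — branch into not e  //  (e or not b).
          branch 2.2.1 (add not e):
            ○ open, literals {a=true, c=true, d=false, e=false}.
          branch 2.2.2 (add (e or not b)):
            (e or not b): β-rule — branch into e  //  not b.
              branch 2.2.2.1 (add e):
                ○ open, literals {a=true, c=true, d=false, e=true}.
              branch 2.2.2.2 (add not b):
                ○ open, literals {a=true, b=false, c=true, d=false}.
3 branches closed, 13 open.
Each open branch fixes some atoms; the unmentioned ones are free. Counting distinct full assignments: branch {a=true, b=true, d=false} (c, e) contributes 4 new; branch {a=true, b=true, c=true, d=false} (e) contributes 0 new; branch {c=true, d=true, e=false} (a, b) contributes 4 new; branch {a=true, b=true, e=false} (c, d) contributes 1 new; branch {d=true, e=false} (a, b, c) contributes 3 new; branch {c=true, d=true, e=true} (a, b) contributes 4 new; branch {a=true, b=true, e=true} (c, d) contributes 1 new; branch {b=false, c=true, d=true} (a, e) contributes 0 new; branch {d=true, e=true} (a, b, c) contributes 3 new; branch {b=false, d=true} (a, c, e) contributes 0 new; branch {a=true, c=true, d=false, e=false} (b) contributes 1 new; branch {a=true, c=true, d=false, e=true} (b) contributes 1 new; branch {a=true, b=false, c=true, d=false} (e) contributes 0 new. Total: 22.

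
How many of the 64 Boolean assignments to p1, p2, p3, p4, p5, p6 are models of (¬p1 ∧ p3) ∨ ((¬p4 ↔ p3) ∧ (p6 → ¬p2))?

Initial set: {((¬p1 ∧ p3) ∨ ((¬p4 ↔ p3) ∧ (p6 → ¬p2)))}.
((¬p1 ∧ p3) ∨ ((¬p4 ↔ p3) ∧ (p6 → ¬p2))): β-rule — branch into (¬p1 ∧ p3)  //  ((¬p4 ↔ p3) ∧ (p6 → ¬p2)).
  branch 1 (add (¬p1 ∧ p3)):
    (¬p1 ∧ p3): α-rule — add ¬p1, p3.
    ○ open, literals {p1=0, p3=1}.
  branch 2 (add ((¬p4 ↔ p3) ∧ (p6 → ¬p2))):
    ((¬p4 ↔ p3) ∧ (p6 → ¬p2)): α-rule — add (¬p4 ↔ p3), (p6 → ¬p2).
    (¬p4 ↔ p3): β-rule — branch into ¬p4, p3  //  ¬¬p4, ¬p3.
      branch 2.1 (add ¬p4, p3):
        (p6 → ¬p2): β-rule — branch into ¬p6  //  ¬p2.
          branch 2.1.1 (add ¬p6):
            ○ open, literals {p3=1, p4=0, p6=0}.
          branch 2.1.2 (add ¬p2):
            ○ open, literals {p2=0, p3=1, p4=0}.
      branch 2.2 (add ¬¬p4, ¬p3):
        (p6 → ¬p2): β-rule — branch into ¬p6  //  ¬p2.
          branch 2.2.1 (add ¬p6):
            ○ open, literals {p3=0, p4=1, p6=0}.
          branch 2.2.2 (add ¬p2):
            ○ open, literals {p2=0, p3=0, p4=1}.
0 branches closed, 5 open.
Each open branch fixes some atoms; the unmentioned ones are free. Counting distinct full assignments: branch {p1=0, p3=1} (p2, p4, p5, p6) contributes 16 new; branch {p3=1, p4=0, p6=0} (p1, p2, p5) contributes 4 new; branch {p2=0, p3=1, p4=0} (p1, p5, p6) contributes 2 new; branch {p3=0, p4=1, p6=0} (p1, p2, p5) contributes 8 new; branch {p2=0, p3=0, p4=1} (p1, p5, p6) contributes 4 new. Total: 34.

34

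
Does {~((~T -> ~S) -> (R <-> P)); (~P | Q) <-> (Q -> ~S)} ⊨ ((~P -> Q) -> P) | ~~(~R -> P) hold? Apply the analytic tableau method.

Initial set: {T ~((~T -> ~S) -> (R <-> P)); T ((~P | Q) <-> (Q -> ~S)); F (((~P -> Q) -> P) | ~~(~R -> P))}.
T ~((~T -> ~S) -> (R <-> P)): α-rule — add T (~T -> ~S), F (R <-> P).
F (((~P -> Q) -> P) | ~~(~R -> P)): α-rule — add F ((~P -> Q) -> P), F ~~(~R -> P).
F ((~P -> Q) -> P): α-rule — add T (~P -> Q), F P.
F ~~(~R -> P): drop double negation, giving F (~R -> P).
F (~R -> P): α-rule — add T ~R, F P.
T ((~P | Q) <-> (Q -> ~S)): β-rule — branch into T (~P | Q), T (Q -> ~S)  //  F (~P | Q), F (Q -> ~S).
  branch 1 (add T (~P | Q), T (Q -> ~S)):
    T (~T -> ~S): β-rule — branch into F ~T  //  T ~S.
      branch 1.1 (add F ~T):
        F (R <-> P): β-rule — branch into T R, F P  //  F R, T P.
          branch 1.1.1 (add T R, F P):
            × closes — contains both R and ~R.
          branch 1.1.2 (add F R, T P):
            × closes — contains both P and ~P.
      branch 1.2 (add T ~S):
        F (R <-> P): β-rule — branch into T R, F P  //  F R, T P.
          branch 1.2.1 (add T R, F P):
            × closes — contains both R and ~R.
          branch 1.2.2 (add F R, T P):
            × closes — contains both P and ~P.
  branch 2 (add F (~P | Q), F (Q -> ~S)):
    F (~P | Q): α-rule — add F ~P, F Q.
    × closes — contains both P and ~P.
All 5 branches close.
Every branch closed, so the premises entail the conclusion.

Yes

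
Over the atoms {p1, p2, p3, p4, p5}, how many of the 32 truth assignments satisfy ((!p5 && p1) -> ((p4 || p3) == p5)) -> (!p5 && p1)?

Initial set: {(((!p5 && p1) -> ((p4 || p3) == p5)) -> (!p5 && p1))}.
(((!p5 && p1) -> ((p4 || p3) == p5)) -> (!p5 && p1)): β-rule — branch into !((!p5 && p1) -> ((p4 || p3) == p5))  //  (!p5 && p1).
  branch 1 (add !((!p5 && p1) -> ((p4 || p3) == p5))):
    !((!p5 && p1) -> ((p4 || p3) == p5)): α-rule — add (!p5 && p1), !((p4 || p3) == p5).
    (!p5 && p1): α-rule — add !p5, p1.
    !((p4 || p3) == p5): β-rule — branch into (p4 || p3), !p5  //  !(p4 || p3), p5.
      branch 1.1 (add (p4 || p3), !p5):
        (p4 || p3): β-rule — branch into p4  //  p3.
          branch 1.1.1 (add p4):
            ○ open, literals {p1=T, p4=T, p5=F}.
          branch 1.1.2 (add p3):
            ○ open, literals {p1=T, p3=T, p5=F}.
      branch 1.2 (add !(p4 || p3), p5):
        × closes — contains both p5 and !p5.
  branch 2 (add (!p5 && p1)):
    (!p5 && p1): α-rule — add !p5, p1.
    ○ open, literals {p1=T, p5=F}.
1 branch closed, 3 open.
Each open branch fixes some atoms; the unmentioned ones are free. Counting distinct full assignments: branch {p1=T, p4=T, p5=F} (p2, p3) contributes 4 new; branch {p1=T, p3=T, p5=F} (p2, p4) contributes 2 new; branch {p1=T, p5=F} (p2, p3, p4) contributes 2 new. Total: 8.

8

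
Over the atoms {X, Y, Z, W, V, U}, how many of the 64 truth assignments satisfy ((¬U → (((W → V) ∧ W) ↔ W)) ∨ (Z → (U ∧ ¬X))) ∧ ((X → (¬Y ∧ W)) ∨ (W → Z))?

56

Initial set: {(((¬U → (((W → V) ∧ W) ↔ W)) ∨ (Z → (U ∧ ¬X))) ∧ ((X → (¬Y ∧ W)) ∨ (W → Z)))}.
(((¬U → (((W → V) ∧ W) ↔ W)) ∨ (Z → (U ∧ ¬X))) ∧ ((X → (¬Y ∧ W)) ∨ (W → Z))): α-rule — add ((¬U → (((W → V) ∧ W) ↔ W)) ∨ (Z → (U ∧ ¬X))), ((X → (¬Y ∧ W)) ∨ (W → Z)).
((¬U → (((W → V) ∧ W) ↔ W)) ∨ (Z → (U ∧ ¬X))): β-rule — branch into (¬U → (((W → V) ∧ W) ↔ W))  //  (Z → (U ∧ ¬X)).
  branch 1 (add (¬U → (((W → V) ∧ W) ↔ W))):
    ((X → (¬Y ∧ W)) ∨ (W → Z)): β-rule — branch into (X → (¬Y ∧ W))  //  (W → Z).
      branch 1.1 (add (X → (¬Y ∧ W))):
        (¬U → (((W → V) ∧ W) ↔ W)): β-rule — branch into ¬¬U  //  (((W → V) ∧ W) ↔ W).
          branch 1.1.1 (add ¬¬U):
            (X → (¬Y ∧ W)): β-rule — branch into ¬X  //  (¬Y ∧ W).
              branch 1.1.1.1 (add ¬X):
                ○ open, literals {U=T, X=F}.
              branch 1.1.1.2 (add (¬Y ∧ W)):
                (¬Y ∧ W): α-rule — add ¬Y, W.
                ○ open, literals {U=T, W=T, Y=F}.
          branch 1.1.2 (add (((W → V) ∧ W) ↔ W)):
            (X → (¬Y ∧ W)): β-rule — branch into ¬X  //  (¬Y ∧ W).
              branch 1.1.2.1 (add ¬X):
                (((W → V) ∧ W) ↔ W): β-rule — branch into ((W → V) ∧ W), W  //  ¬((W → V) ∧ W), ¬W.
                  branch 1.1.2.1.1 (add ((W → V) ∧ W), W):
                    ((W → V) ∧ W): α-rule — add (W → V), W.
                    (W → V): β-rule — branch into ¬W  //  V.
                      branch 1.1.2.1.1.1 (add ¬W):
                        × closes — contains both W and ¬W.
                      branch 1.1.2.1.1.2 (add V):
                        ○ open, literals {V=T, W=T, X=F}.
                  branch 1.1.2.1.2 (add ¬((W → V) ∧ W), ¬W):
                    ¬((W → V) ∧ W): β-rule — branch into ¬(W → V)  //  ¬W.
                      branch 1.1.2.1.2.1 (add ¬(W → V)):
                        ¬(W → V): α-rule — add W, ¬V.
                        × closes — contains both W and ¬W.
                      branch 1.1.2.1.2.2 (add ¬W):
                        ○ open, literals {W=F, X=F}.
              branch 1.1.2.2 (add (¬Y ∧ W)):
                (¬Y ∧ W): α-rule — add ¬Y, W.
                (((W → V) ∧ W) ↔ W): β-rule — branch into ((W → V) ∧ W), W  //  ¬((W → V) ∧ W), ¬W.
                  branch 1.1.2.2.1 (add ((W → V) ∧ W), W):
                    ((W → V) ∧ W): α-rule — add (W → V), W.
                    (W → V): β-rule — branch into ¬W  //  V.
                      branch 1.1.2.2.1.1 (add ¬W):
                        × closes — contains both W and ¬W.
                      branch 1.1.2.2.1.2 (add V):
                        ○ open, literals {V=T, W=T, Y=F}.
                  branch 1.1.2.2.2 (add ¬((W → V) ∧ W), ¬W):
                    × closes — contains both W and ¬W.
      branch 1.2 (add (W → Z)):
        (¬U → (((W → V) ∧ W) ↔ W)): β-rule — branch into ¬¬U  //  (((W → V) ∧ W) ↔ W).
          branch 1.2.1 (add ¬¬U):
            (W → Z): β-rule — branch into ¬W  //  Z.
              branch 1.2.1.1 (add ¬W):
                ○ open, literals {U=T, W=F}.
              branch 1.2.1.2 (add Z):
                ○ open, literals {U=T, Z=T}.
          branch 1.2.2 (add (((W → V) ∧ W) ↔ W)):
            (W → Z): β-rule — branch into ¬W  //  Z.
              branch 1.2.2.1 (add ¬W):
                (((W → V) ∧ W) ↔ W): β-rule — branch into ((W → V) ∧ W), W  //  ¬((W → V) ∧ W), ¬W.
                  branch 1.2.2.1.1 (add ((W → V) ∧ W), W):
                    × closes — contains both W and ¬W.
                  branch 1.2.2.1.2 (add ¬((W → V) ∧ W), ¬W):
                    ¬((W → V) ∧ W): β-rule — branch into ¬(W → V)  //  ¬W.
                      branch 1.2.2.1.2.1 (add ¬(W → V)):
                        ¬(W → V): α-rule — add W, ¬V.
                        × closes — contains both W and ¬W.
                      branch 1.2.2.1.2.2 (add ¬W):
                        ○ open, literals {W=F}.
              branch 1.2.2.2 (add Z):
                (((W → V) ∧ W) ↔ W): β-rule — branch into ((W → V) ∧ W), W  //  ¬((W → V) ∧ W), ¬W.
                  branch 1.2.2.2.1 (add ((W → V) ∧ W), W):
                    ((W → V) ∧ W): α-rule — add (W → V), W.
                    (W → V): β-rule — branch into ¬W  //  V.
                      branch 1.2.2.2.1.1 (add ¬W):
                        × closes — contains both W and ¬W.
                      branch 1.2.2.2.1.2 (add V):
                        ○ open, literals {V=T, W=T, Z=T}.
                  branch 1.2.2.2.2 (add ¬((W → V) ∧ W), ¬W):
                    ¬((W → V) ∧ W): β-rule — branch into ¬(W → V)  //  ¬W.
                      branch 1.2.2.2.2.1 (add ¬(W → V)):
                        ¬(W → V): α-rule — add W, ¬V.
                        × closes — contains both W and ¬W.
                      branch 1.2.2.2.2.2 (add ¬W):
                        ○ open, literals {W=F, Z=T}.
  branch 2 (add (Z → (U ∧ ¬X))):
    ((X → (¬Y ∧ W)) ∨ (W → Z)): β-rule — branch into (X → (¬Y ∧ W))  //  (W → Z).
      branch 2.1 (add (X → (¬Y ∧ W))):
        (Z → (U ∧ ¬X)): β-rule — branch into ¬Z  //  (U ∧ ¬X).
          branch 2.1.1 (add ¬Z):
            (X → (¬Y ∧ W)): β-rule — branch into ¬X  //  (¬Y ∧ W).
              branch 2.1.1.1 (add ¬X):
                ○ open, literals {X=F, Z=F}.
              branch 2.1.1.2 (add (¬Y ∧ W)):
                (¬Y ∧ W): α-rule — add ¬Y, W.
                ○ open, literals {W=T, Y=F, Z=F}.
          branch 2.1.2 (add (U ∧ ¬X)):
            (U ∧ ¬X): α-rule — add U, ¬X.
            (X → (¬Y ∧ W)): β-rule — branch into ¬X  //  (¬Y ∧ W).
              branch 2.1.2.1 (add ¬X):
                ○ open, literals {U=T, X=F}.
              branch 2.1.2.2 (add (¬Y ∧ W)):
                (¬Y ∧ W): α-rule — add ¬Y, W.
                ○ open, literals {U=T, W=T, X=F, Y=F}.
      branch 2.2 (add (W → Z)):
        (Z → (U ∧ ¬X)): β-rule — branch into ¬Z  //  (U ∧ ¬X).
          branch 2.2.1 (add ¬Z):
            (W → Z): β-rule — branch into ¬W  //  Z.
              branch 2.2.1.1 (add ¬W):
                ○ open, literals {W=F, Z=F}.
              branch 2.2.1.2 (add Z):
                × closes — contains both Z and ¬Z.
          branch 2.2.2 (add (U ∧ ¬X)):
            (U ∧ ¬X): α-rule — add U, ¬X.
            (W → Z): β-rule — branch into ¬W  //  Z.
              branch 2.2.2.1 (add ¬W):
                ○ open, literals {U=T, W=F, X=F}.
              branch 2.2.2.2 (add Z):
                ○ open, literals {U=T, X=F, Z=T}.
9 branches closed, 17 open.
Each open branch fixes some atoms; the unmentioned ones are free. Counting distinct full assignments: branch {U=T, X=F} (Y, Z, W, V) contributes 16 new; branch {U=T, W=T, Y=F} (X, Z, V) contributes 4 new; branch {V=T, W=T, X=F} (Y, Z, U) contributes 4 new; branch {W=F, X=F} (Y, Z, V, U) contributes 8 new; branch {V=T, W=T, Y=F} (X, Z, U) contributes 2 new; branch {U=T, W=F} (X, Y, Z, V) contributes 8 new; branch {U=T, Z=T} (X, Y, W, V) contributes 2 new; branch {W=F} (X, Y, Z, V, U) contributes 8 new; branch {V=T, W=T, Z=T} (X, Y, U) contributes 1 new; branch {W=F, Z=T} (X, Y, V, U) contributes 0 new; branch {X=F, Z=F} (Y, W, V, U) contributes 2 new; branch {W=T, Y=F, Z=F} (X, V, U) contributes 1 new; branch {U=T, X=F} (Y, Z, W, V) contributes 0 new; branch {U=T, W=T, X=F, Y=F} (Z, V) contributes 0 new; branch {W=F, Z=F} (X, Y, V, U) contributes 0 new; branch {U=T, W=F, X=F} (Y, Z, V) contributes 0 new; branch {U=T, X=F, Z=T} (Y, W, V) contributes 0 new. Total: 56.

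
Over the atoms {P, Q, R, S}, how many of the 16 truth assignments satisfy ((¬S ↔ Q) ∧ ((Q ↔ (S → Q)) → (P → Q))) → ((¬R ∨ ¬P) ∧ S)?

12

Initial set: {(((¬S ↔ Q) ∧ ((Q ↔ (S → Q)) → (P → Q))) → ((¬R ∨ ¬P) ∧ S))}.
(((¬S ↔ Q) ∧ ((Q ↔ (S → Q)) → (P → Q))) → ((¬R ∨ ¬P) ∧ S)): β-rule — branch into ¬((¬S ↔ Q) ∧ ((Q ↔ (S → Q)) → (P → Q)))  //  ((¬R ∨ ¬P) ∧ S).
  branch 1 (add ¬((¬S ↔ Q) ∧ ((Q ↔ (S → Q)) → (P → Q)))):
    ¬((¬S ↔ Q) ∧ ((Q ↔ (S → Q)) → (P → Q))): β-rule — branch into ¬(¬S ↔ Q)  //  ¬((Q ↔ (S → Q)) → (P → Q)).
      branch 1.1 (add ¬(¬S ↔ Q)):
        ¬(¬S ↔ Q): β-rule — branch into ¬S, ¬Q  //  ¬¬S, Q.
          branch 1.1.1 (add ¬S, ¬Q):
            ○ open, literals {Q=false, S=false}.
          branch 1.1.2 (add ¬¬S, Q):
            ○ open, literals {Q=true, S=true}.
      branch 1.2 (add ¬((Q ↔ (S → Q)) → (P → Q))):
        ¬((Q ↔ (S → Q)) → (P → Q)): α-rule — add (Q ↔ (S → Q)), ¬(P → Q).
        ¬(P → Q): α-rule — add P, ¬Q.
        (Q ↔ (S → Q)): β-rule — branch into Q, (S → Q)  //  ¬Q, ¬(S → Q).
          branch 1.2.1 (add Q, (S → Q)):
            × closes — contains both Q and ¬Q.
          branch 1.2.2 (add ¬Q, ¬(S → Q)):
            ¬(S → Q): α-rule — add S, ¬Q.
            ○ open, literals {P=true, Q=false, S=true}.
  branch 2 (add ((¬R ∨ ¬P) ∧ S)):
    ((¬R ∨ ¬P) ∧ S): α-rule — add (¬R ∨ ¬P), S.
    (¬R ∨ ¬P): β-rule — branch into ¬R  //  ¬P.
      branch 2.1 (add ¬R):
        ○ open, literals {R=false, S=true}.
      branch 2.2 (add ¬P):
        ○ open, literals {P=false, S=true}.
1 branch closed, 5 open.
Each open branch fixes some atoms; the unmentioned ones are free. Counting distinct full assignments: branch {Q=false, S=false} (P, R) contributes 4 new; branch {Q=true, S=true} (P, R) contributes 4 new; branch {P=true, Q=false, S=true} (R) contributes 2 new; branch {R=false, S=true} (P, Q) contributes 1 new; branch {P=false, S=true} (Q, R) contributes 1 new. Total: 12.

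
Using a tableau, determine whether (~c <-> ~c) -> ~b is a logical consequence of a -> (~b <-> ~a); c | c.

Initial set: {(a -> (~b <-> ~a)); (c | c); ~((~c <-> ~c) -> ~b)}.
~((~c <-> ~c) -> ~b): α-rule — add (~c <-> ~c), ~~b.
(a -> (~b <-> ~a)): β-rule — branch into ~a  //  (~b <-> ~a).
  branch 1 (add ~a):
    (c | c): β-rule — branch into c  //  c.
      branch 1.1 (add c):
        (~c <-> ~c): β-rule — branch into ~c, ~c  //  ~~c, ~~c.
          branch 1.1.1 (add ~c, ~c):
            × closes — contains both c and ~c.
          branch 1.1.2 (add ~~c, ~~c):
            ○ open, literals {a=F, b=T, c=T}.
      branch 1.2 (add c):
        (~c <-> ~c): β-rule — branch into ~c, ~c  //  ~~c, ~~c.
          branch 1.2.1 (add ~c, ~c):
            × closes — contains both c and ~c.
          branch 1.2.2 (add ~~c, ~~c):
            ○ open, literals {a=F, b=T, c=T}.
  branch 2 (add (~b <-> ~a)):
    (c | c): β-rule — branch into c  //  c.
      branch 2.1 (add c):
        (~c <-> ~c): β-rule — branch into ~c, ~c  //  ~~c, ~~c.
          branch 2.1.1 (add ~c, ~c):
            × closes — contains both c and ~c.
          branch 2.1.2 (add ~~c, ~~c):
            (~b <-> ~a): β-rule — branch into ~b, ~a  //  ~~b, ~~a.
              branch 2.1.2.1 (add ~b, ~a):
                × closes — contains both b and ~b.
              branch 2.1.2.2 (add ~~b, ~~a):
                ○ open, literals {a=T, b=T, c=T}.
      branch 2.2 (add c):
        (~c <-> ~c): β-rule — branch into ~c, ~c  //  ~~c, ~~c.
          branch 2.2.1 (add ~c, ~c):
            × closes — contains both c and ~c.
          branch 2.2.2 (add ~~c, ~~c):
            (~b <-> ~a): β-rule — branch into ~b, ~a  //  ~~b, ~~a.
              branch 2.2.2.1 (add ~b, ~a):
                × closes — contains both b and ~b.
              branch 2.2.2.2 (add ~~b, ~~a):
                ○ open, literals {a=T, b=T, c=T}.
6 branches closed, 4 open.
An open branch gives a countermodel: a=F, b=T, c=T (unmentioned atoms arbitrary); the premises hold there but the conclusion fails.

No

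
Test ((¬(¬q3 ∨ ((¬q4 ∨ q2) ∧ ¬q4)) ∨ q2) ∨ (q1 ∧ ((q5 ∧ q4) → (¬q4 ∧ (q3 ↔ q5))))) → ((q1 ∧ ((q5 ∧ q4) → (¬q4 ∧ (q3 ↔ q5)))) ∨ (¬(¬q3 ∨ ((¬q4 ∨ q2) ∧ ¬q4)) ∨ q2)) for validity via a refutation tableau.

Assume the negation and expand:
Initial set: {F (((¬(¬q3 ∨ ((¬q4 ∨ q2) ∧ ¬q4)) ∨ q2) ∨ (q1 ∧ ((q5 ∧ q4) → (¬q4 ∧ (q3 ↔ q5))))) → ((q1 ∧ ((q5 ∧ q4) → (¬q4 ∧ (q3 ↔ q5)))) ∨ (¬(¬q3 ∨ ((¬q4 ∨ q2) ∧ ¬q4)) ∨ q2)))}.
F (((¬(¬q3 ∨ ((¬q4 ∨ q2) ∧ ¬q4)) ∨ q2) ∨ (q1 ∧ ((q5 ∧ q4) → (¬q4 ∧ (q3 ↔ q5))))) → ((q1 ∧ ((q5 ∧ q4) → (¬q4 ∧ (q3 ↔ q5)))) ∨ (¬(¬q3 ∨ ((¬q4 ∨ q2) ∧ ¬q4)) ∨ q2))): α-rule — add T ((¬(¬q3 ∨ ((¬q4 ∨ q2) ∧ ¬q4)) ∨ q2) ∨ (q1 ∧ ((q5 ∧ q4) → (¬q4 ∧ (q3 ↔ q5))))), F ((q1 ∧ ((q5 ∧ q4) → (¬q4 ∧ (q3 ↔ q5)))) ∨ (¬(¬q3 ∨ ((¬q4 ∨ q2) ∧ ¬q4)) ∨ q2)).
F ((q1 ∧ ((q5 ∧ q4) → (¬q4 ∧ (q3 ↔ q5)))) ∨ (¬(¬q3 ∨ ((¬q4 ∨ q2) ∧ ¬q4)) ∨ q2)): α-rule — add F (q1 ∧ ((q5 ∧ q4) → (¬q4 ∧ (q3 ↔ q5)))), F (¬(¬q3 ∨ ((¬q4 ∨ q2) ∧ ¬q4)) ∨ q2).
F (¬(¬q3 ∨ ((¬q4 ∨ q2) ∧ ¬q4)) ∨ q2): α-rule — add F ¬(¬q3 ∨ ((¬q4 ∨ q2) ∧ ¬q4)), F q2.
T ((¬(¬q3 ∨ ((¬q4 ∨ q2) ∧ ¬q4)) ∨ q2) ∨ (q1 ∧ ((q5 ∧ q4) → (¬q4 ∧ (q3 ↔ q5))))): β-rule — branch into T (¬(¬q3 ∨ ((¬q4 ∨ q2) ∧ ¬q4)) ∨ q2)  //  T (q1 ∧ ((q5 ∧ q4) → (¬q4 ∧ (q3 ↔ q5)))).
  branch 1 (add T (¬(¬q3 ∨ ((¬q4 ∨ q2) ∧ ¬q4)) ∨ q2)):
    F (q1 ∧ ((q5 ∧ q4) → (¬q4 ∧ (q3 ↔ q5)))): β-rule — branch into F q1  //  F ((q5 ∧ q4) → (¬q4 ∧ (q3 ↔ q5))).
      branch 1.1 (add F q1):
        F ¬(¬q3 ∨ ((¬q4 ∨ q2) ∧ ¬q4)): β-rule — branch into T ¬q3  //  T ((¬q4 ∨ q2) ∧ ¬q4).
          branch 1.1.1 (add T ¬q3):
            T (¬(¬q3 ∨ ((¬q4 ∨ q2) ∧ ¬q4)) ∨ q2): β-rule — branch into T ¬(¬q3 ∨ ((¬q4 ∨ q2) ∧ ¬q4))  //  T q2.
              branch 1.1.1.1 (add T ¬(¬q3 ∨ ((¬q4 ∨ q2) ∧ ¬q4))):
                T ¬(¬q3 ∨ ((¬q4 ∨ q2) ∧ ¬q4)): α-rule — add F ¬q3, F ((¬q4 ∨ q2) ∧ ¬q4).
                × closes — contains both q3 and ¬q3.
              branch 1.1.1.2 (add T q2):
                × closes — contains both q2 and ¬q2.
          branch 1.1.2 (add T ((¬q4 ∨ q2) ∧ ¬q4)):
            T ((¬q4 ∨ q2) ∧ ¬q4): α-rule — add T (¬q4 ∨ q2), T ¬q4.
            T (¬(¬q3 ∨ ((¬q4 ∨ q2) ∧ ¬q4)) ∨ q2): β-rule — branch into T ¬(¬q3 ∨ ((¬q4 ∨ q2) ∧ ¬q4))  //  T q2.
              branch 1.1.2.1 (add T ¬(¬q3 ∨ ((¬q4 ∨ q2) ∧ ¬q4))):
                T ¬(¬q3 ∨ ((¬q4 ∨ q2) ∧ ¬q4)): α-rule — add F ¬q3, F ((¬q4 ∨ q2) ∧ ¬q4).
                T (¬q4 ∨ q2): β-rule — branch into T ¬q4  //  T q2.
                  branch 1.1.2.1.1 (add T ¬q4):
                    F ((¬q4 ∨ q2) ∧ ¬q4): β-rule — branch into F (¬q4 ∨ q2)  //  F ¬q4.
                      branch 1.1.2.1.1.1 (add F (¬q4 ∨ q2)):
                        F (¬q4 ∨ q2): α-rule — add F ¬q4, F q2.
                        × closes — contains both q4 and ¬q4.
                      branch 1.1.2.1.1.2 (add F ¬q4):
                        × closes — contains both q4 and ¬q4.
                  branch 1.1.2.1.2 (add T q2):
                    × closes — contains both q2 and ¬q2.
              branch 1.1.2.2 (add T q2):
                × closes — contains both q2 and ¬q2.
      branch 1.2 (add F ((q5 ∧ q4) → (¬q4 ∧ (q3 ↔ q5)))):
        F ((q5 ∧ q4) → (¬q4 ∧ (q3 ↔ q5))): α-rule — add T (q5 ∧ q4), F (¬q4 ∧ (q3 ↔ q5)).
        T (q5 ∧ q4): α-rule — add T q5, T q4.
        F ¬(¬q3 ∨ ((¬q4 ∨ q2) ∧ ¬q4)): β-rule — branch into T ¬q3  //  T ((¬q4 ∨ q2) ∧ ¬q4).
          branch 1.2.1 (add T ¬q3):
            T (¬(¬q3 ∨ ((¬q4 ∨ q2) ∧ ¬q4)) ∨ q2): β-rule — branch into T ¬(¬q3 ∨ ((¬q4 ∨ q2) ∧ ¬q4))  //  T q2.
              branch 1.2.1.1 (add T ¬(¬q3 ∨ ((¬q4 ∨ q2) ∧ ¬q4))):
                T ¬(¬q3 ∨ ((¬q4 ∨ q2) ∧ ¬q4)): α-rule — add F ¬q3, F ((¬q4 ∨ q2) ∧ ¬q4).
                × closes — contains both q3 and ¬q3.
              branch 1.2.1.2 (add T q2):
                × closes — contains both q2 and ¬q2.
          branch 1.2.2 (add T ((¬q4 ∨ q2) ∧ ¬q4)):
            T ((¬q4 ∨ q2) ∧ ¬q4): α-rule — add T (¬q4 ∨ q2), T ¬q4.
            × closes — contains both q4 and ¬q4.
  branch 2 (add T (q1 ∧ ((q5 ∧ q4) → (¬q4 ∧ (q3 ↔ q5))))):
    T (q1 ∧ ((q5 ∧ q4) → (¬q4 ∧ (q3 ↔ q5)))): α-rule — add T q1, T ((q5 ∧ q4) → (¬q4 ∧ (q3 ↔ q5))).
    F (q1 ∧ ((q5 ∧ q4) → (¬q4 ∧ (q3 ↔ q5)))): β-rule — branch into F q1  //  F ((q5 ∧ q4) → (¬q4 ∧ (q3 ↔ q5))).
      branch 2.1 (add F q1):
        × closes — contains both q1 and ¬q1.
      branch 2.2 (add F ((q5 ∧ q4) → (¬q4 ∧ (q3 ↔ q5)))):
        F ((q5 ∧ q4) → (¬q4 ∧ (q3 ↔ q5))): α-rule — add T (q5 ∧ q4), F (¬q4 ∧ (q3 ↔ q5)).
        T (q5 ∧ q4): α-rule — add T q5, T q4.
        F ¬(¬q3 ∨ ((¬q4 ∨ q2) ∧ ¬q4)): β-rule — branch into T ¬q3  //  T ((¬q4 ∨ q2) ∧ ¬q4).
          branch 2.2.1 (add T ¬q3):
            T ((q5 ∧ q4) → (¬q4 ∧ (q3 ↔ q5))): β-rule — branch into F (q5 ∧ q4)  //  T (¬q4 ∧ (q3 ↔ q5)).
              branch 2.2.1.1 (add F (q5 ∧ q4)):
                F (¬q4 ∧ (q3 ↔ q5)): β-rule — branch into F ¬q4  //  F (q3 ↔ q5).
                  branch 2.2.1.1.1 (add F ¬q4):
                    F (q5 ∧ q4): β-rule — branch into F q5  //  F q4.
                      branch 2.2.1.1.1.1 (add F q5):
                        × closes — contains both q5 and ¬q5.
                      branch 2.2.1.1.1.2 (add F q4):
                        × closes — contains both q4 and ¬q4.
                  branch 2.2.1.1.2 (add F (q3 ↔ q5)):
                    F (q5 ∧ q4): β-rule — branch into F q5  //  F q4.
                      branch 2.2.1.1.2.1 (add F q5):
                        × closes — contains both q5 and ¬q5.
                      branch 2.2.1.1.2.2 (add F q4):
                        × closes — contains both q4 and ¬q4.
              branch 2.2.1.2 (add T (¬q4 ∧ (q3 ↔ q5))):
                T (¬q4 ∧ (q3 ↔ q5)): α-rule — add T ¬q4, T (q3 ↔ q5).
                × closes — contains both q4 and ¬q4.
          branch 2.2.2 (add T ((¬q4 ∨ q2) ∧ ¬q4)):
            T ((¬q4 ∨ q2) ∧ ¬q4): α-rule — add T (¬q4 ∨ q2), T ¬q4.
            × closes — contains both q4 and ¬q4.
All 16 branches close.
Every branch closed, so the negation is unsatisfiable and the formula is valid.

Valid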